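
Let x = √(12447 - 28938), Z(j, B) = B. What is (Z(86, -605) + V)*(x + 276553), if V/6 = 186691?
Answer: 309612422173 + 1119541*I*√16491 ≈ 3.0961e+11 + 1.4377e+8*I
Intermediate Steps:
V = 1120146 (V = 6*186691 = 1120146)
x = I*√16491 (x = √(-16491) = I*√16491 ≈ 128.42*I)
(Z(86, -605) + V)*(x + 276553) = (-605 + 1120146)*(I*√16491 + 276553) = 1119541*(276553 + I*√16491) = 309612422173 + 1119541*I*√16491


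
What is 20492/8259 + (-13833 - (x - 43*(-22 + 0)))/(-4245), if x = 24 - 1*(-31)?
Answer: 69834182/11686485 ≈ 5.9756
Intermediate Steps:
x = 55 (x = 24 + 31 = 55)
20492/8259 + (-13833 - (x - 43*(-22 + 0)))/(-4245) = 20492/8259 + (-13833 - (55 - 43*(-22 + 0)))/(-4245) = 20492*(1/8259) + (-13833 - (55 - 43*(-22)))*(-1/4245) = 20492/8259 + (-13833 - (55 + 946))*(-1/4245) = 20492/8259 + (-13833 - 1*1001)*(-1/4245) = 20492/8259 + (-13833 - 1001)*(-1/4245) = 20492/8259 - 14834*(-1/4245) = 20492/8259 + 14834/4245 = 69834182/11686485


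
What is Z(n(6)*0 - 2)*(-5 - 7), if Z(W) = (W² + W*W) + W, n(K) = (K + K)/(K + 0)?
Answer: -72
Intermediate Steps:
n(K) = 2 (n(K) = (2*K)/K = 2)
Z(W) = W + 2*W² (Z(W) = (W² + W²) + W = 2*W² + W = W + 2*W²)
Z(n(6)*0 - 2)*(-5 - 7) = ((2*0 - 2)*(1 + 2*(2*0 - 2)))*(-5 - 7) = ((0 - 2)*(1 + 2*(0 - 2)))*(-12) = -2*(1 + 2*(-2))*(-12) = -2*(1 - 4)*(-12) = -2*(-3)*(-12) = 6*(-12) = -72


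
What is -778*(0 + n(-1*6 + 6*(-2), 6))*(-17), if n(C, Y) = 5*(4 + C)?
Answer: -925820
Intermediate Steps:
n(C, Y) = 20 + 5*C
-778*(0 + n(-1*6 + 6*(-2), 6))*(-17) = -778*(0 + (20 + 5*(-1*6 + 6*(-2))))*(-17) = -778*(0 + (20 + 5*(-6 - 12)))*(-17) = -778*(0 + (20 + 5*(-18)))*(-17) = -778*(0 + (20 - 90))*(-17) = -778*(0 - 70)*(-17) = -(-54460)*(-17) = -778*1190 = -925820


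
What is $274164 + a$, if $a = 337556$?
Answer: $611720$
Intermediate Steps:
$274164 + a = 274164 + 337556 = 611720$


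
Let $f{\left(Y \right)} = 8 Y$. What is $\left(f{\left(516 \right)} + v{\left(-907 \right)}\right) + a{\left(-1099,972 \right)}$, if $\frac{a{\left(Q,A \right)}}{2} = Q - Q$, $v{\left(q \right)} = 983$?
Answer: $5111$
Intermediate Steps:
$a{\left(Q,A \right)} = 0$ ($a{\left(Q,A \right)} = 2 \left(Q - Q\right) = 2 \cdot 0 = 0$)
$\left(f{\left(516 \right)} + v{\left(-907 \right)}\right) + a{\left(-1099,972 \right)} = \left(8 \cdot 516 + 983\right) + 0 = \left(4128 + 983\right) + 0 = 5111 + 0 = 5111$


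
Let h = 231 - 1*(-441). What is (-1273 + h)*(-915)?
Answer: 549915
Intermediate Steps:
h = 672 (h = 231 + 441 = 672)
(-1273 + h)*(-915) = (-1273 + 672)*(-915) = -601*(-915) = 549915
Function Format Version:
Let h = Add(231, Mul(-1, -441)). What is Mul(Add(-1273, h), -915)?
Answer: 549915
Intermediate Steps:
h = 672 (h = Add(231, 441) = 672)
Mul(Add(-1273, h), -915) = Mul(Add(-1273, 672), -915) = Mul(-601, -915) = 549915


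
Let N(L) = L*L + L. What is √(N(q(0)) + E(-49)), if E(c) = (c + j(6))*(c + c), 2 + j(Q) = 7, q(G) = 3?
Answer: 2*√1081 ≈ 65.757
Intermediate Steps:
j(Q) = 5 (j(Q) = -2 + 7 = 5)
N(L) = L + L² (N(L) = L² + L = L + L²)
E(c) = 2*c*(5 + c) (E(c) = (c + 5)*(c + c) = (5 + c)*(2*c) = 2*c*(5 + c))
√(N(q(0)) + E(-49)) = √(3*(1 + 3) + 2*(-49)*(5 - 49)) = √(3*4 + 2*(-49)*(-44)) = √(12 + 4312) = √4324 = 2*√1081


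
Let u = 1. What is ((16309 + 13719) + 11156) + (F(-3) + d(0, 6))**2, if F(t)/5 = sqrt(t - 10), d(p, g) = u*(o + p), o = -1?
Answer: 40860 - 10*I*sqrt(13) ≈ 40860.0 - 36.056*I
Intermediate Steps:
d(p, g) = -1 + p (d(p, g) = 1*(-1 + p) = -1 + p)
F(t) = 5*sqrt(-10 + t) (F(t) = 5*sqrt(t - 10) = 5*sqrt(-10 + t))
((16309 + 13719) + 11156) + (F(-3) + d(0, 6))**2 = ((16309 + 13719) + 11156) + (5*sqrt(-10 - 3) + (-1 + 0))**2 = (30028 + 11156) + (5*sqrt(-13) - 1)**2 = 41184 + (5*(I*sqrt(13)) - 1)**2 = 41184 + (5*I*sqrt(13) - 1)**2 = 41184 + (-1 + 5*I*sqrt(13))**2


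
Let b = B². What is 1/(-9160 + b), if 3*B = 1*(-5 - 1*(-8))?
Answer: -1/9159 ≈ -0.00010918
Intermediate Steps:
B = 1 (B = (1*(-5 - 1*(-8)))/3 = (1*(-5 + 8))/3 = (1*3)/3 = (⅓)*3 = 1)
b = 1 (b = 1² = 1)
1/(-9160 + b) = 1/(-9160 + 1) = 1/(-9159) = -1/9159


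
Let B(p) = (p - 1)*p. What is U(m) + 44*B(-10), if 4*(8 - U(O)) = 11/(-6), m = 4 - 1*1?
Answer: 116363/24 ≈ 4848.5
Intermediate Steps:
m = 3 (m = 4 - 1 = 3)
B(p) = p*(-1 + p) (B(p) = (-1 + p)*p = p*(-1 + p))
U(O) = 203/24 (U(O) = 8 - 11/(4*(-6)) = 8 - 11*(-1)/(4*6) = 8 - ¼*(-11/6) = 8 + 11/24 = 203/24)
U(m) + 44*B(-10) = 203/24 + 44*(-10*(-1 - 10)) = 203/24 + 44*(-10*(-11)) = 203/24 + 44*110 = 203/24 + 4840 = 116363/24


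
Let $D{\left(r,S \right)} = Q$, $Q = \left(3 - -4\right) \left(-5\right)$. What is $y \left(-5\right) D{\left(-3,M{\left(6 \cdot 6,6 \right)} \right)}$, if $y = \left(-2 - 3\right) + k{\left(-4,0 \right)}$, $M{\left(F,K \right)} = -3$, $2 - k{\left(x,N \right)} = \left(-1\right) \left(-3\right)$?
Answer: $-1050$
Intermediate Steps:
$k{\left(x,N \right)} = -1$ ($k{\left(x,N \right)} = 2 - \left(-1\right) \left(-3\right) = 2 - 3 = -1$)
$Q = -35$ ($Q = \left(3 + 4\right) \left(-5\right) = 7 \left(-5\right) = -35$)
$D{\left(r,S \right)} = -35$
$y = -6$ ($y = \left(-2 - 3\right) - 1 = -5 - 1 = -6$)
$y \left(-5\right) D{\left(-3,M{\left(6 \cdot 6,6 \right)} \right)} = \left(-6\right) \left(-5\right) \left(-35\right) = 30 \left(-35\right) = -1050$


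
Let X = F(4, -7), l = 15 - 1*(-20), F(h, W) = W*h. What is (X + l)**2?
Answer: 49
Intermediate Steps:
l = 35 (l = 15 + 20 = 35)
X = -28 (X = -7*4 = -28)
(X + l)**2 = (-28 + 35)**2 = 7**2 = 49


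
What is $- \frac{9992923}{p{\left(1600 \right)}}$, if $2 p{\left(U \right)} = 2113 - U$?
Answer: $- \frac{19985846}{513} \approx -38959.0$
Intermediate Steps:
$p{\left(U \right)} = \frac{2113}{2} - \frac{U}{2}$ ($p{\left(U \right)} = \frac{2113 - U}{2} = \frac{2113}{2} - \frac{U}{2}$)
$- \frac{9992923}{p{\left(1600 \right)}} = - \frac{9992923}{\frac{2113}{2} - 800} = - \frac{9992923}{\frac{513}{2}} = \left(-9992923\right) \frac{2}{513} = - \frac{19985846}{513}$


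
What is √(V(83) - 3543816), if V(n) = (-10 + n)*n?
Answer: I*√3537757 ≈ 1880.9*I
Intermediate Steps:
V(n) = n*(-10 + n)
√(V(83) - 3543816) = √(83*(-10 + 83) - 3543816) = √(83*73 - 3543816) = √(6059 - 3543816) = √(-3537757) = I*√3537757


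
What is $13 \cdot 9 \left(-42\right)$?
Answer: $-4914$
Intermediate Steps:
$13 \cdot 9 \left(-42\right) = 117 \left(-42\right) = -4914$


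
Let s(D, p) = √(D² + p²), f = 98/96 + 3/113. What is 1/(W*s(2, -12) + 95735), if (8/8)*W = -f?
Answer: 704125563840/67409459660093243 + 15406872*√37/67409459660093243 ≈ 1.0447e-5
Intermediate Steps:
f = 5681/5424 (f = 98*(1/96) + 3*(1/113) = 49/48 + 3/113 = 5681/5424 ≈ 1.0474)
W = -5681/5424 (W = -1*5681/5424 = -5681/5424 ≈ -1.0474)
1/(W*s(2, -12) + 95735) = 1/(-5681*√(2² + (-12)²)/5424 + 95735) = 1/(-5681*√(4 + 144)/5424 + 95735) = 1/(-5681*√37/2712 + 95735) = 1/(95735 - 5681*√37/2712)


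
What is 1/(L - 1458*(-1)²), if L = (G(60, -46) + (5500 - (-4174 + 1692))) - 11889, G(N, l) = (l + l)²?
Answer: 1/3099 ≈ 0.00032268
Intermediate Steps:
G(N, l) = 4*l² (G(N, l) = (2*l)² = 4*l²)
L = 4557 (L = (4*(-46)² + (5500 - (-4174 + 1692))) - 11889 = (4*2116 + (5500 - 1*(-2482))) - 11889 = (8464 + (5500 + 2482)) - 11889 = (8464 + 7982) - 11889 = 16446 - 11889 = 4557)
1/(L - 1458*(-1)²) = 1/(4557 - 1458*(-1)²) = 1/(4557 - 1458*1) = 1/(4557 - 1458) = 1/3099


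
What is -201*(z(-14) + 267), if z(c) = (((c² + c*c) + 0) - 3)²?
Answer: -30469188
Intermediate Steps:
z(c) = (-3 + 2*c²)² (z(c) = (((c² + c²) + 0) - 3)² = ((2*c² + 0) - 3)² = (2*c² - 3)² = (-3 + 2*c²)²)
-201*(z(-14) + 267) = -201*((-3 + 2*(-14)²)² + 267) = -201*((-3 + 2*196)² + 267) = -201*((-3 + 392)² + 267) = -201*(389² + 267) = -201*(151321 + 267) = -201*151588 = -30469188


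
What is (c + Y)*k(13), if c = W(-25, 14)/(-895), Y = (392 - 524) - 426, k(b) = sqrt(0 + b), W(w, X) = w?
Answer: -99877*sqrt(13)/179 ≈ -2011.8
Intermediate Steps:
k(b) = sqrt(b)
Y = -558 (Y = -132 - 426 = -558)
c = 5/179 (c = -25/(-895) = -25*(-1/895) = 5/179 ≈ 0.027933)
(c + Y)*k(13) = (5/179 - 558)*sqrt(13) = -99877*sqrt(13)/179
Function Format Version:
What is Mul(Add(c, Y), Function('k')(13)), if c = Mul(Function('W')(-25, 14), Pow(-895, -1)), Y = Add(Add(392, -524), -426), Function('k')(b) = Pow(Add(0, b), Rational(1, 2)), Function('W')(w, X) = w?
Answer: Mul(Rational(-99877, 179), Pow(13, Rational(1, 2))) ≈ -2011.8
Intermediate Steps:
Function('k')(b) = Pow(b, Rational(1, 2))
Y = -558 (Y = Add(-132, -426) = -558)
c = Rational(5, 179) (c = Mul(-25, Pow(-895, -1)) = Mul(-25, Rational(-1, 895)) = Rational(5, 179) ≈ 0.027933)
Mul(Add(c, Y), Function('k')(13)) = Mul(Add(Rational(5, 179), -558), Pow(13, Rational(1, 2))) = Mul(Rational(-99877, 179), Pow(13, Rational(1, 2)))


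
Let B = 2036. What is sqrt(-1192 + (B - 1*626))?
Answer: sqrt(218) ≈ 14.765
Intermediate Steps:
sqrt(-1192 + (B - 1*626)) = sqrt(-1192 + (2036 - 1*626)) = sqrt(-1192 + (2036 - 626)) = sqrt(-1192 + 1410) = sqrt(218)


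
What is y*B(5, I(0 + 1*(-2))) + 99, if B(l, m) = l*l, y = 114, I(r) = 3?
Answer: 2949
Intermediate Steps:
B(l, m) = l²
y*B(5, I(0 + 1*(-2))) + 99 = 114*5² + 99 = 114*25 + 99 = 2850 + 99 = 2949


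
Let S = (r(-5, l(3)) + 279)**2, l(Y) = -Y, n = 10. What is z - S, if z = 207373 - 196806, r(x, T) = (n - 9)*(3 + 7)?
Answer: -72954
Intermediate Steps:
r(x, T) = 10 (r(x, T) = (10 - 9)*(3 + 7) = 1*10 = 10)
S = 83521 (S = (10 + 279)**2 = 289**2 = 83521)
z = 10567
z - S = 10567 - 1*83521 = 10567 - 83521 = -72954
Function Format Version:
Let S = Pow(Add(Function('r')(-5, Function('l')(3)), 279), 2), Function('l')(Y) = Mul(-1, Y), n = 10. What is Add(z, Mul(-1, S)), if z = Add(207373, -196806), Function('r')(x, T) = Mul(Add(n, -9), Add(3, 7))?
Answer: -72954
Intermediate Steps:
Function('r')(x, T) = 10 (Function('r')(x, T) = Mul(Add(10, -9), Add(3, 7)) = Mul(1, 10) = 10)
S = 83521 (S = Pow(Add(10, 279), 2) = Pow(289, 2) = 83521)
z = 10567
Add(z, Mul(-1, S)) = Add(10567, Mul(-1, 83521)) = Add(10567, -83521) = -72954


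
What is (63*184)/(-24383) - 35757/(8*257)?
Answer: -895696083/50131448 ≈ -17.867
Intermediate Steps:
(63*184)/(-24383) - 35757/(8*257) = 11592*(-1/24383) - 35757/2056 = -11592/24383 - 35757*1/2056 = -11592/24383 - 35757/2056 = -895696083/50131448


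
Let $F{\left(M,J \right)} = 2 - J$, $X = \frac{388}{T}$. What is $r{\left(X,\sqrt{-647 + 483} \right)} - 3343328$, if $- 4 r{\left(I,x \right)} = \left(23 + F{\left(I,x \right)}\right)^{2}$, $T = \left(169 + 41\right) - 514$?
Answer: $- \frac{13373773}{4} + 25 i \sqrt{41} \approx -3.3434 \cdot 10^{6} + 160.08 i$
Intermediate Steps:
$T = -304$ ($T = 210 - 514 = -304$)
$X = - \frac{97}{76}$ ($X = \frac{388}{-304} = 388 \left(- \frac{1}{304}\right) = - \frac{97}{76} \approx -1.2763$)
$r{\left(I,x \right)} = - \frac{\left(25 - x\right)^{2}}{4}$ ($r{\left(I,x \right)} = - \frac{\left(23 - \left(-2 + x\right)\right)^{2}}{4} = - \frac{\left(25 - x\right)^{2}}{4}$)
$r{\left(X,\sqrt{-647 + 483} \right)} - 3343328 = - \frac{\left(-25 + \sqrt{-647 + 483}\right)^{2}}{4} - 3343328 = - \frac{\left(-25 + \sqrt{-164}\right)^{2}}{4} - 3343328 = - \frac{\left(-25 + 2 i \sqrt{41}\right)^{2}}{4} - 3343328 = -3343328 - \frac{\left(-25 + 2 i \sqrt{41}\right)^{2}}{4}$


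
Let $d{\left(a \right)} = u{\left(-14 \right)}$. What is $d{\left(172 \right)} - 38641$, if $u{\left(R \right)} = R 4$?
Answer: $-38697$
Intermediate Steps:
$u{\left(R \right)} = 4 R$
$d{\left(a \right)} = -56$ ($d{\left(a \right)} = 4 \left(-14\right) = -56$)
$d{\left(172 \right)} - 38641 = -56 - 38641 = -38697$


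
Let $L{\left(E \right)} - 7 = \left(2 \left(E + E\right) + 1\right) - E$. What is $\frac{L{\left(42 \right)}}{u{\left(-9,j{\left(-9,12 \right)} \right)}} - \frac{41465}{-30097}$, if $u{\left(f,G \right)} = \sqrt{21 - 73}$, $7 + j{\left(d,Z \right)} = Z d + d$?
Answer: $\frac{41465}{30097} - \frac{67 i \sqrt{13}}{13} \approx 1.3777 - 18.582 i$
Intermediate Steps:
$L{\left(E \right)} = 8 + 3 E$ ($L{\left(E \right)} = 7 - \left(-1 + E - 2 \left(E + E\right)\right) = 7 - \left(-1 + E - 4 E\right) = 7 + \left(\left(4 E + 1\right) - E\right) = 7 + \left(\left(1 + 4 E\right) - E\right) = 7 + \left(1 + 3 E\right) = 8 + 3 E$)
$j{\left(d,Z \right)} = -7 + d + Z d$ ($j{\left(d,Z \right)} = -7 + \left(Z d + d\right) = -7 + \left(d + Z d\right) = -7 + d + Z d$)
$u{\left(f,G \right)} = 2 i \sqrt{13}$ ($u{\left(f,G \right)} = \sqrt{-52} = 2 i \sqrt{13}$)
$\frac{L{\left(42 \right)}}{u{\left(-9,j{\left(-9,12 \right)} \right)}} - \frac{41465}{-30097} = \frac{8 + 3 \cdot 42}{2 i \sqrt{13}} - \frac{41465}{-30097} = \left(8 + 126\right) \left(- \frac{i \sqrt{13}}{26}\right) - - \frac{41465}{30097} = 134 \left(- \frac{i \sqrt{13}}{26}\right) + \frac{41465}{30097} = - \frac{67 i \sqrt{13}}{13} + \frac{41465}{30097} = \frac{41465}{30097} - \frac{67 i \sqrt{13}}{13}$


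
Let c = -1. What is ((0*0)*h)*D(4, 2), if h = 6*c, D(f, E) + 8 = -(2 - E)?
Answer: 0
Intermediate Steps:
D(f, E) = -10 + E (D(f, E) = -8 - (2 - E) = -8 + (-2 + E) = -10 + E)
h = -6 (h = 6*(-1) = -6)
((0*0)*h)*D(4, 2) = ((0*0)*(-6))*(-10 + 2) = (0*(-6))*(-8) = 0*(-8) = 0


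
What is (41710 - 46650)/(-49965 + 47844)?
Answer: 4940/2121 ≈ 2.3291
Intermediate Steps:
(41710 - 46650)/(-49965 + 47844) = -4940/(-2121) = -4940*(-1/2121) = 4940/2121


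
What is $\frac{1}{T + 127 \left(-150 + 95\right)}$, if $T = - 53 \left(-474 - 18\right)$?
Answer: $\frac{1}{19091} \approx 5.2381 \cdot 10^{-5}$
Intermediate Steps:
$T = 26076$ ($T = \left(-53\right) \left(-492\right) = 26076$)
$\frac{1}{T + 127 \left(-150 + 95\right)} = \frac{1}{26076 + 127 \left(-150 + 95\right)} = \frac{1}{26076 + 127 \left(-55\right)} = \frac{1}{26076 - 6985} = \frac{1}{19091}$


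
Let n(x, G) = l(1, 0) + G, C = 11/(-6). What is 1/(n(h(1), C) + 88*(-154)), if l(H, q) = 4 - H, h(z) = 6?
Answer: -6/81305 ≈ -7.3796e-5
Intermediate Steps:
C = -11/6 (C = 11*(-⅙) = -11/6 ≈ -1.8333)
n(x, G) = 3 + G (n(x, G) = (4 - 1*1) + G = (4 - 1) + G = 3 + G)
1/(n(h(1), C) + 88*(-154)) = 1/((3 - 11/6) + 88*(-154)) = 1/(7/6 - 13552) = 1/(-81305/6) = -6/81305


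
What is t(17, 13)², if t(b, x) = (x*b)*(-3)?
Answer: 439569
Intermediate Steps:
t(b, x) = -3*b*x (t(b, x) = (b*x)*(-3) = -3*b*x)
t(17, 13)² = (-3*17*13)² = (-663)² = 439569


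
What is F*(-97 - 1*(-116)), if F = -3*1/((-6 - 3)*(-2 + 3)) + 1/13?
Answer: 304/39 ≈ 7.7949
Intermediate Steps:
F = 16/39 (F = -3/((-9*1)) + 1*(1/13) = -3/(-9) + 1/13 = -3*(-⅑) + 1/13 = ⅓ + 1/13 = 16/39 ≈ 0.41026)
F*(-97 - 1*(-116)) = 16*(-97 - 1*(-116))/39 = 16*(-97 + 116)/39 = (16/39)*19 = 304/39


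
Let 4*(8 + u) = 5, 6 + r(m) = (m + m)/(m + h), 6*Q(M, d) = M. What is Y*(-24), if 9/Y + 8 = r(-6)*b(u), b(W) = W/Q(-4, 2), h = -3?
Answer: 864/221 ≈ 3.9095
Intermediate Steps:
Q(M, d) = M/6
r(m) = -6 + 2*m/(-3 + m) (r(m) = -6 + (m + m)/(m - 3) = -6 + (2*m)/(-3 + m) = -6 + 2*m/(-3 + m))
u = -27/4 (u = -8 + (1/4)*5 = -8 + 5/4 = -27/4 ≈ -6.7500)
b(W) = -3*W/2 (b(W) = W/(((1/6)*(-4))) = W/(-2/3) = W*(-3/2) = -3*W/2)
Y = -36/221 (Y = 9/(-8 + (2*(9 - 2*(-6))/(-3 - 6))*(-3/2*(-27/4))) = 9/(-8 + (2*(9 + 12)/(-9))*(81/8)) = 9/(-8 + (2*(-1/9)*21)*(81/8)) = 9/(-8 - 14/3*81/8) = 9/(-8 - 189/4) = 9/(-221/4) = 9*(-4/221) = -36/221 ≈ -0.16290)
Y*(-24) = -36/221*(-24) = 864/221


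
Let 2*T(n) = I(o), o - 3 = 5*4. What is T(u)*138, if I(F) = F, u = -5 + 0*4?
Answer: 1587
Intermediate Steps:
u = -5 (u = -5 + 0 = -5)
o = 23 (o = 3 + 5*4 = 3 + 20 = 23)
T(n) = 23/2 (T(n) = (½)*23 = 23/2)
T(u)*138 = (23/2)*138 = 1587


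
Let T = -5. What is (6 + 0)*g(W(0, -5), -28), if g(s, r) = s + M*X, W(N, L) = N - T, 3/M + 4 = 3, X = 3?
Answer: -24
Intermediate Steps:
M = -3 (M = 3/(-4 + 3) = 3/(-1) = 3*(-1) = -3)
W(N, L) = 5 + N (W(N, L) = N - 1*(-5) = N + 5 = 5 + N)
g(s, r) = -9 + s (g(s, r) = s - 3*3 = s - 9 = -9 + s)
(6 + 0)*g(W(0, -5), -28) = (6 + 0)*(-9 + (5 + 0)) = 6*(-9 + 5) = 6*(-4) = -24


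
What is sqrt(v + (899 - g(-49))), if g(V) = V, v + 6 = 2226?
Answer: 12*sqrt(22) ≈ 56.285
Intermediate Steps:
v = 2220 (v = -6 + 2226 = 2220)
sqrt(v + (899 - g(-49))) = sqrt(2220 + (899 - 1*(-49))) = sqrt(2220 + (899 + 49)) = sqrt(2220 + 948) = sqrt(3168) = 12*sqrt(22)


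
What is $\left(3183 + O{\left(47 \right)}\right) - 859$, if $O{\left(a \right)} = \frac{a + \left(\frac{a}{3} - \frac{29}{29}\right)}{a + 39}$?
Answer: $\frac{599777}{258} \approx 2324.7$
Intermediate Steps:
$O{\left(a \right)} = \frac{-1 + \frac{4 a}{3}}{39 + a}$ ($O{\left(a \right)} = \frac{a + \left(a \frac{1}{3} - 1\right)}{39 + a} = \frac{a + \left(\frac{a}{3} - 1\right)}{39 + a} = \frac{a + \left(-1 + \frac{a}{3}\right)}{39 + a} = \frac{-1 + \frac{4 a}{3}}{39 + a}$)
$\left(3183 + O{\left(47 \right)}\right) - 859 = \left(3183 + \frac{-3 + 4 \cdot 47}{3 \left(39 + 47\right)}\right) - 859 = \left(3183 + \frac{-3 + 188}{3 \cdot 86}\right) - 859 = \left(3183 + \frac{1}{3} \cdot \frac{1}{86} \cdot 185\right) - 859 = \left(3183 + \frac{185}{258}\right) - 859 = \frac{821399}{258} - 859 = \frac{599777}{258}$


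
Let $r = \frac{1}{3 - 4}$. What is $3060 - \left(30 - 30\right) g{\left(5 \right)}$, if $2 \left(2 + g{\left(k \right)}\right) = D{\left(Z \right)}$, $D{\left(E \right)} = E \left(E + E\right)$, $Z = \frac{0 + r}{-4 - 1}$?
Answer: $3060$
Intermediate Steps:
$r = -1$ ($r = \frac{1}{-1} = -1$)
$Z = \frac{1}{5}$ ($Z = \frac{0 - 1}{-4 - 1} = - \frac{1}{-5} = \left(-1\right) \left(- \frac{1}{5}\right) = \frac{1}{5} \approx 0.2$)
$D{\left(E \right)} = 2 E^{2}$ ($D{\left(E \right)} = E 2 E = 2 E^{2}$)
$g{\left(k \right)} = - \frac{49}{25}$ ($g{\left(k \right)} = -2 + \frac{2 \left(\frac{1}{5}\right)^{2}}{2} = -2 + \frac{2 \cdot \frac{1}{25}}{2} = -2 + \frac{1}{2} \cdot \frac{2}{25} = -2 + \frac{1}{25} = - \frac{49}{25}$)
$3060 - \left(30 - 30\right) g{\left(5 \right)} = 3060 - \left(30 - 30\right) \left(- \frac{49}{25}\right) = 3060 - 0 \left(- \frac{49}{25}\right) = 3060 - 0 = 3060 + 0 = 3060$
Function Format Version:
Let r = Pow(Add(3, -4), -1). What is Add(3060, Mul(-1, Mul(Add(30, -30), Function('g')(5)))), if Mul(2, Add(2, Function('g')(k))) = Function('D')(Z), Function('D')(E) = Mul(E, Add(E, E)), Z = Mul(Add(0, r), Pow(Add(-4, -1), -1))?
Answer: 3060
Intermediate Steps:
r = -1 (r = Pow(-1, -1) = -1)
Z = Rational(1, 5) (Z = Mul(Add(0, -1), Pow(Add(-4, -1), -1)) = Mul(-1, Pow(-5, -1)) = Mul(-1, Rational(-1, 5)) = Rational(1, 5) ≈ 0.20000)
Function('D')(E) = Mul(2, Pow(E, 2)) (Function('D')(E) = Mul(E, Mul(2, E)) = Mul(2, Pow(E, 2)))
Function('g')(k) = Rational(-49, 25) (Function('g')(k) = Add(-2, Mul(Rational(1, 2), Mul(2, Pow(Rational(1, 5), 2)))) = Add(-2, Mul(Rational(1, 2), Mul(2, Rational(1, 25)))) = Add(-2, Mul(Rational(1, 2), Rational(2, 25))) = Add(-2, Rational(1, 25)) = Rational(-49, 25))
Add(3060, Mul(-1, Mul(Add(30, -30), Function('g')(5)))) = Add(3060, Mul(-1, Mul(Add(30, -30), Rational(-49, 25)))) = Add(3060, Mul(-1, Mul(0, Rational(-49, 25)))) = Add(3060, Mul(-1, 0)) = Add(3060, 0) = 3060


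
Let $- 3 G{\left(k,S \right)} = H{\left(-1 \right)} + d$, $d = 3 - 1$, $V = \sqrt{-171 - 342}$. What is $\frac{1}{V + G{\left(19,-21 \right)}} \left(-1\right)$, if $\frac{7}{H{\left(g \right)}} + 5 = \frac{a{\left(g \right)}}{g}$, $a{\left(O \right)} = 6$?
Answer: $\frac{55}{62098} + \frac{363 i \sqrt{57}}{62098} \approx 0.0008857 + 0.044133 i$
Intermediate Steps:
$V = 3 i \sqrt{57}$ ($V = \sqrt{-513} = 3 i \sqrt{57} \approx 22.65 i$)
$H{\left(g \right)} = \frac{7}{-5 + \frac{6}{g}}$
$d = 2$
$G{\left(k,S \right)} = - \frac{5}{11}$ ($G{\left(k,S \right)} = - \frac{\left(-7\right) \left(-1\right) \frac{1}{-6 + 5 \left(-1\right)} + 2}{3} = - \frac{\left(-7\right) \left(-1\right) \frac{1}{-6 - 5} + 2}{3} = - \frac{\left(-7\right) \left(-1\right) \frac{1}{-11} + 2}{3} = - \frac{\left(-7\right) \left(-1\right) \left(- \frac{1}{11}\right) + 2}{3} = - \frac{- \frac{7}{11} + 2}{3} = \left(- \frac{1}{3}\right) \frac{15}{11} = - \frac{5}{11}$)
$\frac{1}{V + G{\left(19,-21 \right)}} \left(-1\right) = \frac{1}{3 i \sqrt{57} - \frac{5}{11}} \left(-1\right) = \frac{1}{- \frac{5}{11} + 3 i \sqrt{57}} \left(-1\right) = - \frac{1}{- \frac{5}{11} + 3 i \sqrt{57}}$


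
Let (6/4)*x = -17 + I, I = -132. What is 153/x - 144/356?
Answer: -51579/26522 ≈ -1.9448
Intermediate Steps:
x = -298/3 (x = 2*(-17 - 132)/3 = (2/3)*(-149) = -298/3 ≈ -99.333)
153/x - 144/356 = 153/(-298/3) - 144/356 = 153*(-3/298) - 144*1/356 = -459/298 - 36/89 = -51579/26522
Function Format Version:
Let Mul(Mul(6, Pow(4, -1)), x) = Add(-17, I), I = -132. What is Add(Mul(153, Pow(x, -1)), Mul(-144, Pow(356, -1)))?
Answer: Rational(-51579, 26522) ≈ -1.9448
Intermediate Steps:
x = Rational(-298, 3) (x = Mul(Rational(2, 3), Add(-17, -132)) = Mul(Rational(2, 3), -149) = Rational(-298, 3) ≈ -99.333)
Add(Mul(153, Pow(x, -1)), Mul(-144, Pow(356, -1))) = Add(Mul(153, Pow(Rational(-298, 3), -1)), Mul(-144, Pow(356, -1))) = Add(Mul(153, Rational(-3, 298)), Mul(-144, Rational(1, 356))) = Add(Rational(-459, 298), Rational(-36, 89)) = Rational(-51579, 26522)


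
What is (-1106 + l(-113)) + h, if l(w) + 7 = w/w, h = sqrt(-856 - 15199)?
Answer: -1112 + 13*I*sqrt(95) ≈ -1112.0 + 126.71*I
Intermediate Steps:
h = 13*I*sqrt(95) (h = sqrt(-16055) = 13*I*sqrt(95) ≈ 126.71*I)
l(w) = -6 (l(w) = -7 + w/w = -7 + 1 = -6)
(-1106 + l(-113)) + h = (-1106 - 6) + 13*I*sqrt(95) = -1112 + 13*I*sqrt(95)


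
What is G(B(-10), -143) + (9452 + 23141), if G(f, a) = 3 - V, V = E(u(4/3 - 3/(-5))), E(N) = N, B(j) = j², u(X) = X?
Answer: 488911/15 ≈ 32594.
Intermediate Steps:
V = 29/15 (V = 4/3 - 3/(-5) = 4*(⅓) - 3*(-⅕) = 4/3 + ⅗ = 29/15 ≈ 1.9333)
G(f, a) = 16/15 (G(f, a) = 3 - 1*29/15 = 3 - 29/15 = 16/15)
G(B(-10), -143) + (9452 + 23141) = 16/15 + (9452 + 23141) = 16/15 + 32593 = 488911/15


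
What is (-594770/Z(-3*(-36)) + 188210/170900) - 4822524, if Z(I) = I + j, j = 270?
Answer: -15581879497721/3230010 ≈ -4.8241e+6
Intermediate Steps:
Z(I) = 270 + I (Z(I) = I + 270 = 270 + I)
(-594770/Z(-3*(-36)) + 188210/170900) - 4822524 = (-594770/(270 - 3*(-36)) + 188210/170900) - 4822524 = (-594770/(270 + 108) + 188210*(1/170900)) - 4822524 = (-594770/378 + 18821/17090) - 4822524 = (-594770*1/378 + 18821/17090) - 4822524 = (-297385/189 + 18821/17090) - 4822524 = -5078752481/3230010 - 4822524 = -15581879497721/3230010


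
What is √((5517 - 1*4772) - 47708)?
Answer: I*√46963 ≈ 216.71*I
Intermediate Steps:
√((5517 - 1*4772) - 47708) = √((5517 - 4772) - 47708) = √(745 - 47708) = √(-46963) = I*√46963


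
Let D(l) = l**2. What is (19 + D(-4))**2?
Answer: 1225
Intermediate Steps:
(19 + D(-4))**2 = (19 + (-4)**2)**2 = (19 + 16)**2 = 35**2 = 1225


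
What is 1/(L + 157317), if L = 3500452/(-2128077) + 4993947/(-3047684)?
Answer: 6485706223668/1020290550213475669 ≈ 6.3567e-6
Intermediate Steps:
L = -21295775303087/6485706223668 (L = 3500452*(-1/2128077) + 4993947*(-1/3047684) = -3500452/2128077 - 4993947/3047684 = -21295775303087/6485706223668 ≈ -3.2835)
1/(L + 157317) = 1/(-21295775303087/6485706223668 + 157317) = 1/(1020290550213475669/6485706223668) = 6485706223668/1020290550213475669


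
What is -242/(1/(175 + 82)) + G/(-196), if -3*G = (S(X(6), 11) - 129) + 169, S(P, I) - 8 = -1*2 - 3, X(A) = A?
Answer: -36570029/588 ≈ -62194.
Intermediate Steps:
S(P, I) = 3 (S(P, I) = 8 + (-1*2 - 3) = 8 + (-2 - 3) = 8 - 5 = 3)
G = -43/3 (G = -((3 - 129) + 169)/3 = -(-126 + 169)/3 = -⅓*43 = -43/3 ≈ -14.333)
-242/(1/(175 + 82)) + G/(-196) = -242/(1/(175 + 82)) - 43/3/(-196) = -242/(1/257) - 43/3*(-1/196) = -242/1/257 + 43/588 = -242*257 + 43/588 = -62194 + 43/588 = -36570029/588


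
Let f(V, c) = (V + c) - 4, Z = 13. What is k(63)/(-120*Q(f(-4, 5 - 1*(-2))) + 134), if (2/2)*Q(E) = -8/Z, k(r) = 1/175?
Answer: 13/472850 ≈ 2.7493e-5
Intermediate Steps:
k(r) = 1/175
f(V, c) = -4 + V + c
Q(E) = -8/13
k(63)/(-120*Q(f(-4, 5 - 1*(-2))) + 134) = 1/(175*(-120*(-8/13) + 134)) = 1/(175*(960/13 + 134)) = 1/(175*(2702/13)) = (1/175)*(13/2702) = 13/472850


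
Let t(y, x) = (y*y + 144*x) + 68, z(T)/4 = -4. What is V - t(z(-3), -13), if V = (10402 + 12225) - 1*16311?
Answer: 7864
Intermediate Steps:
z(T) = -16 (z(T) = 4*(-4) = -16)
t(y, x) = 68 + y**2 + 144*x (t(y, x) = (y**2 + 144*x) + 68 = 68 + y**2 + 144*x)
V = 6316 (V = 22627 - 16311 = 6316)
V - t(z(-3), -13) = 6316 - (68 + (-16)**2 + 144*(-13)) = 6316 - (68 + 256 - 1872) = 6316 - 1*(-1548) = 6316 + 1548 = 7864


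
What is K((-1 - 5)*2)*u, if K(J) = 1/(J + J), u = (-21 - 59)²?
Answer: -800/3 ≈ -266.67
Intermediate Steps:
u = 6400 (u = (-80)² = 6400)
K(J) = 1/(2*J)
K((-1 - 5)*2)*u = (1/(2*(((-1 - 5)*2))))*6400 = (1/(2*((-6*2))))*6400 = ((½)/(-12))*6400 = ((½)*(-1/12))*6400 = -1/24*6400 = -800/3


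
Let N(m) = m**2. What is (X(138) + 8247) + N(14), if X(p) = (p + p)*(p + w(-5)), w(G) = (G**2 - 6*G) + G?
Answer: 60331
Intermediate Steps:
w(G) = G**2 - 5*G
X(p) = 2*p*(50 + p) (X(p) = (p + p)*(p - 5*(-5 - 5)) = (2*p)*(p - 5*(-10)) = (2*p)*(p + 50) = (2*p)*(50 + p) = 2*p*(50 + p))
(X(138) + 8247) + N(14) = (2*138*(50 + 138) + 8247) + 14**2 = (2*138*188 + 8247) + 196 = (51888 + 8247) + 196 = 60135 + 196 = 60331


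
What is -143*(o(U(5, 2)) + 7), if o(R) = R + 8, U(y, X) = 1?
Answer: -2288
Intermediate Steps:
o(R) = 8 + R
-143*(o(U(5, 2)) + 7) = -143*((8 + 1) + 7) = -143*(9 + 7) = -143*16 = -2288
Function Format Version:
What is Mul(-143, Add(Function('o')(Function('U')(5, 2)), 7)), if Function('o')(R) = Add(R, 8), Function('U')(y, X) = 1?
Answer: -2288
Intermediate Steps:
Function('o')(R) = Add(8, R)
Mul(-143, Add(Function('o')(Function('U')(5, 2)), 7)) = Mul(-143, Add(Add(8, 1), 7)) = Mul(-143, Add(9, 7)) = Mul(-143, 16) = -2288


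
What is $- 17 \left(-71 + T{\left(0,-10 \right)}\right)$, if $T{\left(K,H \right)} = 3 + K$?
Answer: $1156$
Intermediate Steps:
$- 17 \left(-71 + T{\left(0,-10 \right)}\right) = - 17 \left(-71 + \left(3 + 0\right)\right) = - 17 \left(-71 + 3\right) = \left(-17\right) \left(-68\right) = 1156$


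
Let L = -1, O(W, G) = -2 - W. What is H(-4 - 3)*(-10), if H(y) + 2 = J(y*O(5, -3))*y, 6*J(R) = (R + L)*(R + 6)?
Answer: 30820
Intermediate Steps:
J(R) = (-1 + R)*(6 + R)/6 (J(R) = ((R - 1)*(R + 6))/6 = ((-1 + R)*(6 + R))/6 = (-1 + R)*(6 + R)/6)
H(y) = -2 + y*(-1 - 35*y/6 + 49*y²/6) (H(y) = -2 + (-1 + (y*(-2 - 1*5))²/6 + 5*(y*(-2 - 1*5))/6)*y = -2 + (-1 + (y*(-2 - 5))²/6 + 5*(y*(-2 - 5))/6)*y = -2 + (-1 + (y*(-7))²/6 + 5*(y*(-7))/6)*y = -2 + (-1 + (-7*y)²/6 + 5*(-7*y)/6)*y = -2 + (-1 + (49*y²)/6 - 35*y/6)*y = -2 + (-1 + 49*y²/6 - 35*y/6)*y = -2 + (-1 - 35*y/6 + 49*y²/6)*y = -2 + y*(-1 - 35*y/6 + 49*y²/6))
H(-4 - 3)*(-10) = (-2 - (-4 - 3)*(6 - 49*(-4 - 3)² + 35*(-4 - 3))/6)*(-10) = (-2 - ⅙*(-7)*(6 - 49*(-7)² + 35*(-7)))*(-10) = (-2 - ⅙*(-7)*(6 - 49*49 - 245))*(-10) = (-2 - ⅙*(-7)*(6 - 2401 - 245))*(-10) = (-2 - ⅙*(-7)*(-2640))*(-10) = (-2 - 3080)*(-10) = -3082*(-10) = 30820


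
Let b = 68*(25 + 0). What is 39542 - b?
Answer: 37842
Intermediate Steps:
b = 1700 (b = 68*25 = 1700)
39542 - b = 39542 - 1*1700 = 39542 - 1700 = 37842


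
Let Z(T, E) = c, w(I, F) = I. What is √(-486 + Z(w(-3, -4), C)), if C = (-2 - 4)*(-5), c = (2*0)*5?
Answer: 9*I*√6 ≈ 22.045*I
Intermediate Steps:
c = 0 (c = 0*5 = 0)
C = 30 (C = -6*(-5) = 30)
Z(T, E) = 0
√(-486 + Z(w(-3, -4), C)) = √(-486 + 0) = √(-486) = 9*I*√6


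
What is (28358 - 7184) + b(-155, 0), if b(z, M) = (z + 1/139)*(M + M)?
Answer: 21174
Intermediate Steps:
b(z, M) = 2*M*(1/139 + z) (b(z, M) = (z + 1/139)*(2*M) = (1/139 + z)*(2*M) = 2*M*(1/139 + z))
(28358 - 7184) + b(-155, 0) = (28358 - 7184) + (2/139)*0*(1 + 139*(-155)) = 21174 + (2/139)*0*(1 - 21545) = 21174 + (2/139)*0*(-21544) = 21174 + 0 = 21174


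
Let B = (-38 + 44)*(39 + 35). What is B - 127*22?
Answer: -2350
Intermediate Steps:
B = 444 (B = 6*74 = 444)
B - 127*22 = 444 - 127*22 = 444 - 2794 = -2350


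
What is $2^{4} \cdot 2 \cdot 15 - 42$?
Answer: $438$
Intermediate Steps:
$2^{4} \cdot 2 \cdot 15 - 42 = 16 \cdot 2 \cdot 15 - 42 = 32 \cdot 15 - 42 = 480 - 42 = 438$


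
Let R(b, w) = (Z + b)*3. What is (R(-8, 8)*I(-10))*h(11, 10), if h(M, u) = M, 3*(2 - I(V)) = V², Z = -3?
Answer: 11374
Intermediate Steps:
I(V) = 2 - V²/3
R(b, w) = -9 + 3*b (R(b, w) = (-3 + b)*3 = -9 + 3*b)
(R(-8, 8)*I(-10))*h(11, 10) = ((-9 + 3*(-8))*(2 - ⅓*(-10)²))*11 = ((-9 - 24)*(2 - ⅓*100))*11 = -33*(2 - 100/3)*11 = -33*(-94/3)*11 = 1034*11 = 11374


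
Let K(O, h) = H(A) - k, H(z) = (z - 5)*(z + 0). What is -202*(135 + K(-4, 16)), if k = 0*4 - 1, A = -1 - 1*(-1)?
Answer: -27472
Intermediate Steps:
A = 0 (A = -1 + 1 = 0)
k = -1 (k = 0 - 1 = -1)
H(z) = z*(-5 + z) (H(z) = (-5 + z)*z = z*(-5 + z))
K(O, h) = 1 (K(O, h) = 0*(-5 + 0) - 1*(-1) = 0*(-5) + 1 = 0 + 1 = 1)
-202*(135 + K(-4, 16)) = -202*(135 + 1) = -202*136 = -27472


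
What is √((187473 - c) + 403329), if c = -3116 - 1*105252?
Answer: √699170 ≈ 836.16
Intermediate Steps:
c = -108368 (c = -3116 - 105252 = -108368)
√((187473 - c) + 403329) = √((187473 - 1*(-108368)) + 403329) = √((187473 + 108368) + 403329) = √(295841 + 403329) = √699170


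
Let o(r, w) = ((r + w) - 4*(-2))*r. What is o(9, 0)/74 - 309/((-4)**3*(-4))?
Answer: 8151/9472 ≈ 0.86054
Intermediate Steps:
o(r, w) = r*(8 + r + w) (o(r, w) = ((r + w) + 8)*r = (8 + r + w)*r = r*(8 + r + w))
o(9, 0)/74 - 309/((-4)**3*(-4)) = (9*(8 + 9 + 0))/74 - 309/((-4)**3*(-4)) = (9*17)*(1/74) - 309/((-64*(-4))) = 153*(1/74) - 309/256 = 153/74 - 309*1/256 = 153/74 - 309/256 = 8151/9472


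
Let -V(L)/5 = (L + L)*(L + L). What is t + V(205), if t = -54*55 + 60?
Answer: -843410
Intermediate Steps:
V(L) = -20*L² (V(L) = -5*(L + L)*(L + L) = -5*2*L*2*L = -20*L²)
t = -2910 (t = -2970 + 60 = -2910)
t + V(205) = -2910 - 20*205² = -2910 - 20*42025 = -2910 - 840500 = -843410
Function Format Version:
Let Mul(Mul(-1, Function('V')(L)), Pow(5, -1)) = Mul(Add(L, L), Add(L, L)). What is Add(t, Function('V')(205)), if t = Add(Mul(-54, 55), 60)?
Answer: -843410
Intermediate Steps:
Function('V')(L) = Mul(-20, Pow(L, 2)) (Function('V')(L) = Mul(-5, Mul(Add(L, L), Add(L, L))) = Mul(-5, Mul(Mul(2, L), Mul(2, L))) = Mul(-5, Mul(4, Pow(L, 2))) = Mul(-20, Pow(L, 2)))
t = -2910 (t = Add(-2970, 60) = -2910)
Add(t, Function('V')(205)) = Add(-2910, Mul(-20, Pow(205, 2))) = Add(-2910, Mul(-20, 42025)) = Add(-2910, -840500) = -843410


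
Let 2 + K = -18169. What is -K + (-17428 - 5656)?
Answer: -4913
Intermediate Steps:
K = -18171 (K = -2 - 18169 = -18171)
-K + (-17428 - 5656) = -1*(-18171) + (-17428 - 5656) = 18171 - 23084 = -4913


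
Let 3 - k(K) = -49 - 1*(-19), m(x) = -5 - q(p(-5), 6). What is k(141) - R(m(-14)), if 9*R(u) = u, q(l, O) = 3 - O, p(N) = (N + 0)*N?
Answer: 299/9 ≈ 33.222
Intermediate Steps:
p(N) = N**2 (p(N) = N*N = N**2)
m(x) = -2 (m(x) = -5 - (3 - 1*6) = -5 - (3 - 6) = -5 - 1*(-3) = -5 + 3 = -2)
k(K) = 33 (k(K) = 3 - (-49 - 1*(-19)) = 3 - (-49 + 19) = 3 - 1*(-30) = 3 + 30 = 33)
R(u) = u/9
k(141) - R(m(-14)) = 33 - (-2)/9 = 33 - 1*(-2/9) = 33 + 2/9 = 299/9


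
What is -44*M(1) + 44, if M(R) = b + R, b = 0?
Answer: 0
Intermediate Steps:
M(R) = R (M(R) = 0 + R = R)
-44*M(1) + 44 = -44*1 + 44 = -44 + 44 = 0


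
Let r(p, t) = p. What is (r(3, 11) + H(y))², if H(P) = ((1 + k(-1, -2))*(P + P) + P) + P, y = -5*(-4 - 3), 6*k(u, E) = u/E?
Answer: 797449/36 ≈ 22151.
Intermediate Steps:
k(u, E) = u/(6*E) (k(u, E) = (u/E)/6 = u/(6*E))
y = 35 (y = -5*(-7) = 35)
H(P) = 25*P/6 (H(P) = ((1 + (⅙)*(-1)/(-2))*(P + P) + P) + P = ((1 + (⅙)*(-1)*(-½))*(2*P) + P) + P = ((1 + 1/12)*(2*P) + P) + P = (13*(2*P)/12 + P) + P = (13*P/6 + P) + P = 19*P/6 + P = 25*P/6)
(r(3, 11) + H(y))² = (3 + (25/6)*35)² = (3 + 875/6)² = (893/6)² = 797449/36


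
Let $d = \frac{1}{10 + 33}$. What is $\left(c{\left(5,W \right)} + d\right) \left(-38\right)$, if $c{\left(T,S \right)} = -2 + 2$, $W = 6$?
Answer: $- \frac{38}{43} \approx -0.88372$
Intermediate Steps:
$c{\left(T,S \right)} = 0$
$d = \frac{1}{43} \approx 0.023256$
$\left(c{\left(5,W \right)} + d\right) \left(-38\right) = \left(0 + \frac{1}{43}\right) \left(-38\right) = \frac{1}{43} \left(-38\right) = - \frac{38}{43}$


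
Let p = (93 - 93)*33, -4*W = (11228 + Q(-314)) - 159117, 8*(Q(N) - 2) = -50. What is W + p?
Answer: 591573/16 ≈ 36973.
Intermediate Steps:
Q(N) = -17/4 (Q(N) = 2 + (⅛)*(-50) = 2 - 25/4 = -17/4)
W = 591573/16 (W = -((11228 - 17/4) - 159117)/4 = -(44895/4 - 159117)/4 = -¼*(-591573/4) = 591573/16 ≈ 36973.)
p = 0 (p = 0*33 = 0)
W + p = 591573/16 + 0 = 591573/16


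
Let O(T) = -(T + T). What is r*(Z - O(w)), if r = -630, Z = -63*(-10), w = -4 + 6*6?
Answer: -437220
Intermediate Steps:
w = 32 (w = -4 + 36 = 32)
O(T) = -2*T
Z = 630
r*(Z - O(w)) = -630*(630 - (-2)*32) = -630*(630 - 1*(-64)) = -630*(630 + 64) = -630*694 = -437220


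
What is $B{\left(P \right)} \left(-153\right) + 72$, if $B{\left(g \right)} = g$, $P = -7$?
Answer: $1143$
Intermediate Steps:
$B{\left(P \right)} \left(-153\right) + 72 = \left(-7\right) \left(-153\right) + 72 = 1071 + 72 = 1143$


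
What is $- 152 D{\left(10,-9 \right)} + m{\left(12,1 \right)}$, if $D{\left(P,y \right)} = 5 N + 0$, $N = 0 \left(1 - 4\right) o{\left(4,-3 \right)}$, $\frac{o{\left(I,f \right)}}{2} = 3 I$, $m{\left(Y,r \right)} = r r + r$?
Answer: $2$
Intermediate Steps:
$m{\left(Y,r \right)} = r + r^{2}$ ($m{\left(Y,r \right)} = r^{2} + r = r + r^{2}$)
$o{\left(I,f \right)} = 6 I$ ($o{\left(I,f \right)} = 2 \cdot 3 I = 6 I$)
$N = 0$ ($N = 0 \left(1 - 4\right) 6 \cdot 4 = 0 \left(1 - 4\right) 24 = 0 \left(-3\right) 24 = 0 \cdot 24 = 0$)
$D{\left(P,y \right)} = 0$ ($D{\left(P,y \right)} = 5 \cdot 0 + 0 = 0 + 0 = 0$)
$- 152 D{\left(10,-9 \right)} + m{\left(12,1 \right)} = \left(-152\right) 0 + 1 \left(1 + 1\right) = 0 + 1 \cdot 2 = 0 + 2 = 2$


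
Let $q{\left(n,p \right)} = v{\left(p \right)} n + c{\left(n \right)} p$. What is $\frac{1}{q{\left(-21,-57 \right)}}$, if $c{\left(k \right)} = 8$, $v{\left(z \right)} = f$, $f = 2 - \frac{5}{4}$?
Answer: $- \frac{4}{1887} \approx -0.0021198$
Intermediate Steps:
$f = \frac{3}{4}$ ($f = 2 - 5 \cdot \frac{1}{4} = 2 - \frac{5}{4} = \frac{3}{4} \approx 0.75$)
$v{\left(z \right)} = \frac{3}{4}$
$q{\left(n,p \right)} = 8 p + \frac{3 n}{4}$ ($q{\left(n,p \right)} = \frac{3 n}{4} + 8 p = 8 p + \frac{3 n}{4}$)
$\frac{1}{q{\left(-21,-57 \right)}} = \frac{1}{8 \left(-57\right) + \frac{3}{4} \left(-21\right)} = \frac{1}{-456 - \frac{63}{4}} = \frac{1}{- \frac{1887}{4}} = - \frac{4}{1887}$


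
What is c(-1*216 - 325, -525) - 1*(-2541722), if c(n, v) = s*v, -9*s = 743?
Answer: 7755191/3 ≈ 2.5851e+6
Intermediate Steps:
s = -743/9 (s = -1/9*743 = -743/9 ≈ -82.556)
c(n, v) = -743*v/9
c(-1*216 - 325, -525) - 1*(-2541722) = -743/9*(-525) - 1*(-2541722) = 130025/3 + 2541722 = 7755191/3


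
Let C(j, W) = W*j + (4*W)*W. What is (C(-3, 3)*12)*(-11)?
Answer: -3564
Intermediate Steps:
C(j, W) = 4*W² + W*j (C(j, W) = W*j + 4*W² = 4*W² + W*j)
(C(-3, 3)*12)*(-11) = ((3*(-3 + 4*3))*12)*(-11) = ((3*(-3 + 12))*12)*(-11) = ((3*9)*12)*(-11) = (27*12)*(-11) = 324*(-11) = -3564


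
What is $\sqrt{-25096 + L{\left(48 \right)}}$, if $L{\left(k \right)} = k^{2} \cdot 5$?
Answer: $2 i \sqrt{3394} \approx 116.52 i$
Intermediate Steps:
$L{\left(k \right)} = 5 k^{2}$
$\sqrt{-25096 + L{\left(48 \right)}} = \sqrt{-25096 + 5 \cdot 48^{2}} = \sqrt{-25096 + 5 \cdot 2304} = \sqrt{-25096 + 11520} = \sqrt{-13576} = 2 i \sqrt{3394}$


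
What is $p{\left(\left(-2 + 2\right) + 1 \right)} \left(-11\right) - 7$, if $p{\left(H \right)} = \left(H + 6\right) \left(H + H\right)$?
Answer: $-161$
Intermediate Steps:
$p{\left(H \right)} = 2 H \left(6 + H\right)$ ($p{\left(H \right)} = \left(6 + H\right) 2 H = 2 H \left(6 + H\right)$)
$p{\left(\left(-2 + 2\right) + 1 \right)} \left(-11\right) - 7 = 2 \left(\left(-2 + 2\right) + 1\right) \left(6 + \left(\left(-2 + 2\right) + 1\right)\right) \left(-11\right) - 7 = 2 \left(0 + 1\right) \left(6 + \left(0 + 1\right)\right) \left(-11\right) - 7 = 2 \cdot 1 \left(6 + 1\right) \left(-11\right) - 7 = 2 \cdot 1 \cdot 7 \left(-11\right) - 7 = 14 \left(-11\right) - 7 = -154 - 7 = -161$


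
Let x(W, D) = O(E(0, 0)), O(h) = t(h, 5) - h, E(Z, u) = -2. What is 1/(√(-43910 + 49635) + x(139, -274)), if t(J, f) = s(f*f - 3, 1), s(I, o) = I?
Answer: -24/5149 + 5*√229/5149 ≈ 0.010034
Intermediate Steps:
t(J, f) = -3 + f² (t(J, f) = f*f - 3 = f² - 3 = -3 + f²)
O(h) = 22 - h (O(h) = (-3 + 5²) - h = (-3 + 25) - h = 22 - h)
x(W, D) = 24 (x(W, D) = 22 - 1*(-2) = 22 + 2 = 24)
1/(√(-43910 + 49635) + x(139, -274)) = 1/(√(-43910 + 49635) + 24) = 1/(√5725 + 24) = 1/(5*√229 + 24) = 1/(24 + 5*√229)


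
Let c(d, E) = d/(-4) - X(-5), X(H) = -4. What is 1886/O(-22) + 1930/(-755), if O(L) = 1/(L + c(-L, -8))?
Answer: -6692857/151 ≈ -44324.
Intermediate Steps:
c(d, E) = 4 - d/4 (c(d, E) = d/(-4) - 1*(-4) = d*(-1/4) + 4 = -d/4 + 4 = 4 - d/4)
O(L) = 1/(4 + 5*L/4) (O(L) = 1/(L + (4 - (-1)*L/4)) = 1/(L + (4 + L/4)) = 1/(4 + 5*L/4))
1886/O(-22) + 1930/(-755) = 1886/((4/(16 + 5*(-22)))) + 1930/(-755) = 1886/((4/(16 - 110))) + 1930*(-1/755) = 1886/((4/(-94))) - 386/151 = 1886/((4*(-1/94))) - 386/151 = 1886/(-2/47) - 386/151 = 1886*(-47/2) - 386/151 = -44321 - 386/151 = -6692857/151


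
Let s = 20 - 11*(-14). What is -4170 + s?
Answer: -3996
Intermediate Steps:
s = 174 (s = 20 + 154 = 174)
-4170 + s = -4170 + 174 = -3996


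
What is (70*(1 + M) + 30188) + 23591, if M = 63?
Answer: 58259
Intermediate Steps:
(70*(1 + M) + 30188) + 23591 = (70*(1 + 63) + 30188) + 23591 = (70*64 + 30188) + 23591 = (4480 + 30188) + 23591 = 34668 + 23591 = 58259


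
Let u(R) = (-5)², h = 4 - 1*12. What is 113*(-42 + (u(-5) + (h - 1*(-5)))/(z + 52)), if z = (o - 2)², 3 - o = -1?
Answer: -131645/28 ≈ -4701.6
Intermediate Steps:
o = 4 (o = 3 - 1*(-1) = 3 + 1 = 4)
z = 4 (z = (4 - 2)² = 2² = 4)
h = -8 (h = 4 - 12 = -8)
u(R) = 25
113*(-42 + (u(-5) + (h - 1*(-5)))/(z + 52)) = 113*(-42 + (25 + (-8 - 1*(-5)))/(4 + 52)) = 113*(-42 + (25 + (-8 + 5))/56) = 113*(-42 + (25 - 3)*(1/56)) = 113*(-42 + 22*(1/56)) = 113*(-42 + 11/28) = 113*(-1165/28) = -131645/28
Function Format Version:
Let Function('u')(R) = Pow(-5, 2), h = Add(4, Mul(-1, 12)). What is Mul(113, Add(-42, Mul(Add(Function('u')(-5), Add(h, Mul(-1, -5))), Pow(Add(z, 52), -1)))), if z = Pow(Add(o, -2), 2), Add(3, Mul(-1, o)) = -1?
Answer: Rational(-131645, 28) ≈ -4701.6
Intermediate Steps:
o = 4 (o = Add(3, Mul(-1, -1)) = Add(3, 1) = 4)
z = 4 (z = Pow(Add(4, -2), 2) = Pow(2, 2) = 4)
h = -8 (h = Add(4, -12) = -8)
Function('u')(R) = 25
Mul(113, Add(-42, Mul(Add(Function('u')(-5), Add(h, Mul(-1, -5))), Pow(Add(z, 52), -1)))) = Mul(113, Add(-42, Mul(Add(25, Add(-8, Mul(-1, -5))), Pow(Add(4, 52), -1)))) = Mul(113, Add(-42, Mul(Add(25, Add(-8, 5)), Pow(56, -1)))) = Mul(113, Add(-42, Mul(Add(25, -3), Rational(1, 56)))) = Mul(113, Add(-42, Mul(22, Rational(1, 56)))) = Mul(113, Add(-42, Rational(11, 28))) = Mul(113, Rational(-1165, 28)) = Rational(-131645, 28)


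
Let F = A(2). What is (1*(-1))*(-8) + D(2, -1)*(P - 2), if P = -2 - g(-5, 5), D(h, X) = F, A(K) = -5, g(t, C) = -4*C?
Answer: -72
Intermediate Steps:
F = -5
D(h, X) = -5
P = 18 (P = -2 - (-4)*5 = -2 - 1*(-20) = -2 + 20 = 18)
(1*(-1))*(-8) + D(2, -1)*(P - 2) = (1*(-1))*(-8) - 5*(18 - 2) = -1*(-8) - 5*16 = 8 - 80 = -72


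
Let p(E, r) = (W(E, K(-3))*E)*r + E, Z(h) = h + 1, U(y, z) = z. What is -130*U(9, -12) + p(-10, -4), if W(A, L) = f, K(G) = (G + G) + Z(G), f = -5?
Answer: 1350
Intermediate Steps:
Z(h) = 1 + h
K(G) = 1 + 3*G (K(G) = (G + G) + (1 + G) = 2*G + (1 + G) = 1 + 3*G)
W(A, L) = -5
p(E, r) = E - 5*E*r (p(E, r) = (-5*E)*r + E = -5*E*r + E = E - 5*E*r)
-130*U(9, -12) + p(-10, -4) = -130*(-12) - 10*(1 - 5*(-4)) = 1560 - 10*(1 + 20) = 1560 - 10*21 = 1560 - 210 = 1350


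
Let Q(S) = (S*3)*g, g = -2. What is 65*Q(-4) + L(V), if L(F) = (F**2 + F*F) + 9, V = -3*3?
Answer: 1731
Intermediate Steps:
Q(S) = -6*S (Q(S) = (S*3)*(-2) = (3*S)*(-2) = -6*S)
V = -9
L(F) = 9 + 2*F**2 (L(F) = (F**2 + F**2) + 9 = 2*F**2 + 9 = 9 + 2*F**2)
65*Q(-4) + L(V) = 65*(-6*(-4)) + (9 + 2*(-9)**2) = 65*24 + (9 + 2*81) = 1560 + (9 + 162) = 1560 + 171 = 1731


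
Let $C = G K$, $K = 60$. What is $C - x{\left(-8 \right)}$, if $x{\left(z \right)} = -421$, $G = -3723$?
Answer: $-222959$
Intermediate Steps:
$C = -223380$ ($C = \left(-3723\right) 60 = -223380$)
$C - x{\left(-8 \right)} = -223380 - -421 = -223380 + 421 = -222959$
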